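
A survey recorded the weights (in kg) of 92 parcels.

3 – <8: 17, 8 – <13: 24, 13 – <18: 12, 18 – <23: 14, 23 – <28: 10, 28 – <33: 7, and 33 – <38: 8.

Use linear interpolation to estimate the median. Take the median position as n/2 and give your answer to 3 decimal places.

15.083

Cumulative frequencies: 17, 41, 53, 67, 77, 84, 92
n = 92; position = n/2 = 46.
This falls in the class 13 – <18: L = 13, F = 41, f = 12, h = 5.
Median ≈ 13 + ((46 − 41) / 12) × 5 = 15.0833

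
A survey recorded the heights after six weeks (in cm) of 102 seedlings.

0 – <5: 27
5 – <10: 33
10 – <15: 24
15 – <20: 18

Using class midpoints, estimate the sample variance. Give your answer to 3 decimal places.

27.803

Midpoints: 2.5, 7.5, 12.5, 17.5
n = 102, Σfm = 930, mean = 9.1176
Σfm² = 11287.5
Σf(m − x̄)² = Σfm² − (Σfm)²/n = 11287.5 − 930²/102 = 2808.0882
Sample variance = 2808.0882 / 101 = 27.8029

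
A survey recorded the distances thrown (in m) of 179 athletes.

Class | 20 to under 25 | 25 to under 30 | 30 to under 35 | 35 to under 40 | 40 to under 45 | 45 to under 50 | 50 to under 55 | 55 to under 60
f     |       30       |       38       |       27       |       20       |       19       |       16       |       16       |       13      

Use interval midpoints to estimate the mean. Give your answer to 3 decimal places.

36.327

Midpoints: 22.5, 27.5, 32.5, 37.5, 42.5, 47.5, 52.5, 57.5
Σfm = 30×22.5 + 38×27.5 + 27×32.5 + 20×37.5 + 19×42.5 + 16×47.5 + 16×52.5 + 13×57.5 = 6502.5
n = Σf = 179
Mean = 6502.5 / 179 = 36.3268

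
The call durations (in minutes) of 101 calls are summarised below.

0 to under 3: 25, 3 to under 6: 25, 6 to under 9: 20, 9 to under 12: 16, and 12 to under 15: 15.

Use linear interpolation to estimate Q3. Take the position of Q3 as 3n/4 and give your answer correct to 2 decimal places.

Cumulative frequencies: 25, 50, 70, 86, 101
n = 101; position = 3n/4 = 75.75.
This falls in the class 9 to under 12: L = 9, F = 70, f = 16, h = 3.
Upper quartile ≈ 9 + ((75.75 − 70) / 16) × 3 = 10.0781

10.08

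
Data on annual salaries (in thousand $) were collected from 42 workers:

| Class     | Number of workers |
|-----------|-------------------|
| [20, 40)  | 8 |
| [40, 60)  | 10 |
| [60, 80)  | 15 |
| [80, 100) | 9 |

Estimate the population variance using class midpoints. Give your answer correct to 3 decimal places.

Midpoints: 30, 50, 70, 90
n = 42, Σfm = 2600, mean = 61.9048
Σfm² = 178600
Σf(m − x̄)² = Σfm² − (Σfm)²/n = 178600 − 2600²/42 = 17647.6190
Population variance = 17647.6190 / 42 = 420.1814

420.181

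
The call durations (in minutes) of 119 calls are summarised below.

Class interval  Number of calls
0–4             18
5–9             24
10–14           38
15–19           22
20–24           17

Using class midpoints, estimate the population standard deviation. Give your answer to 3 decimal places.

6.249

Midpoints: 2, 7, 12, 17, 22
n = 119, Σfm = 1408, mean = 11.8319
Σfm² = 21306
Σf(m − x̄)² = Σfm² − (Σfm)²/n = 21306 − 1408²/119 = 4646.6387
Population variance = 4646.6387 / 119 = 39.0474
Standard deviation = √39.0474 = 6.2488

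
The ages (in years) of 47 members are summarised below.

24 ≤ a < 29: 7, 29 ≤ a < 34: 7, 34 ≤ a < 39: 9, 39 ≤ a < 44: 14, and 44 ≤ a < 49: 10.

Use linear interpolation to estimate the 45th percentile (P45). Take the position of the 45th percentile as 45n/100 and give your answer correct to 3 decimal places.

Cumulative frequencies: 7, 14, 23, 37, 47
n = 47; position = 45n/100 = 21.15.
This falls in the class 34 ≤ a < 39: L = 34, F = 14, f = 9, h = 5.
45th percentile ≈ 34 + ((21.15 − 14) / 9) × 5 = 37.9722

37.972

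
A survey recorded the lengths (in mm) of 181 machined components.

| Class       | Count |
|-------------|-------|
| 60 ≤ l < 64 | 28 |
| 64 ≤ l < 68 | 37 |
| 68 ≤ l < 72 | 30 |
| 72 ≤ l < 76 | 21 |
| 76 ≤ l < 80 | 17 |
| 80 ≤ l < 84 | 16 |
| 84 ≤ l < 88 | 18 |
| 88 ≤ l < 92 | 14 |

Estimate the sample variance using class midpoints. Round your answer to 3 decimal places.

79.320

Midpoints: 62, 66, 70, 74, 78, 82, 86, 90
n = 181, Σfm = 13278, mean = 73.3591
Σfm² = 988340
Σf(m − x̄)² = Σfm² − (Σfm)²/n = 988340 − 13278²/181 = 14277.6575
Sample variance = 14277.6575 / 180 = 79.3203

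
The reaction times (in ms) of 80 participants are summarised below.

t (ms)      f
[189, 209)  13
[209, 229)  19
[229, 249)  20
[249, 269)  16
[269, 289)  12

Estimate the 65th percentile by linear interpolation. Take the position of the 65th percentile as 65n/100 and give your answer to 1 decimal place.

249.0

Cumulative frequencies: 13, 32, 52, 68, 80
n = 80; position = 65n/100 = 52.
This falls in the class [229, 249): L = 229, F = 32, f = 20, h = 20.
65th percentile ≈ 229 + ((52 − 32) / 20) × 20 = 249.0000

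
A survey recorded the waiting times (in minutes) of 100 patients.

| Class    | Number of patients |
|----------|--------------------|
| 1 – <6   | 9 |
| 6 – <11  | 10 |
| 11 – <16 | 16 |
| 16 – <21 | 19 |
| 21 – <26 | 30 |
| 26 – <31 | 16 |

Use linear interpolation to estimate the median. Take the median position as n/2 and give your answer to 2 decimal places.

Cumulative frequencies: 9, 19, 35, 54, 84, 100
n = 100; position = n/2 = 50.
This falls in the class 16 – <21: L = 16, F = 35, f = 19, h = 5.
Median ≈ 16 + ((50 − 35) / 19) × 5 = 19.9474

19.95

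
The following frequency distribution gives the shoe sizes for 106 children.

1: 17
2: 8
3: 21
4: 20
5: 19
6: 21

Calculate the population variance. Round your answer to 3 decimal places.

Values: 1, 2, 3, 4, 5, 6
n = 106, Σfx = 397, mean = 3.7453
Σfx² = 1789
Σf(x − x̄)² = Σfx² − (Σfx)²/n = 1789 − 397²/106 = 302.1226
Population variance = 302.1226 / 106 = 2.8502

2.850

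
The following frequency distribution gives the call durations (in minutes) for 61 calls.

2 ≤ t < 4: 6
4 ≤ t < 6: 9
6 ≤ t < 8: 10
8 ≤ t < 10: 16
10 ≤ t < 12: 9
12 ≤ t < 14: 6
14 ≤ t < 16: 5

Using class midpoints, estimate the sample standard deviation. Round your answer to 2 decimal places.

3.43

Midpoints: 3, 5, 7, 9, 11, 13, 15
n = 61, Σfm = 529, mean = 8.6721
Σfm² = 5293
Σf(m − x̄)² = Σfm² − (Σfm)²/n = 5293 − 529²/61 = 705.4426
Sample variance = 705.4426 / 60 = 11.7574
Standard deviation = √11.7574 = 3.4289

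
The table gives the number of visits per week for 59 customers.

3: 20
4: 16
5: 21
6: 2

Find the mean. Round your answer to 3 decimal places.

Values: 3, 4, 5, 6
Σfx = 20×3 + 16×4 + 21×5 + 2×6 = 241
n = Σf = 59
Mean = 241 / 59 = 4.0847

4.085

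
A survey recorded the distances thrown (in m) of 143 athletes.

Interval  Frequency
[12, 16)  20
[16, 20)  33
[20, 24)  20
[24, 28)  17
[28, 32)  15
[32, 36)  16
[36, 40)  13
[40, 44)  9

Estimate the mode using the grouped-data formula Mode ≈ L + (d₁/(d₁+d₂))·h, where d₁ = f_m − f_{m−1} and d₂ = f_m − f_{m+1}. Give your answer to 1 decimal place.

Modal class: [16, 20) (highest frequency 33).
d₁ = 33 − 20 = 13, d₂ = 33 − 20 = 13
Mode ≈ 16 + (13/(13+13)) × 4 = 16 + 2.0000 = 18.0000

18.0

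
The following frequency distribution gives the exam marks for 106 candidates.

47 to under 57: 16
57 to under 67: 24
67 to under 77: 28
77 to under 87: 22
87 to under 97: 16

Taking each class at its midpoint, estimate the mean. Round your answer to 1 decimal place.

Midpoints: 52, 62, 72, 82, 92
Σfm = 16×52 + 24×62 + 28×72 + 22×82 + 16×92 = 7612
n = Σf = 106
Mean = 7612 / 106 = 71.8113

71.8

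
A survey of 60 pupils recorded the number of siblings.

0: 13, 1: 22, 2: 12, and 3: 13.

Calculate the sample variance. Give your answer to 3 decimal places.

Values: 0, 1, 2, 3
n = 60, Σfx = 85, mean = 1.4167
Σfx² = 187
Σf(x − x̄)² = Σfx² − (Σfx)²/n = 187 − 85²/60 = 66.5833
Sample variance = 66.5833 / 59 = 1.1285

1.129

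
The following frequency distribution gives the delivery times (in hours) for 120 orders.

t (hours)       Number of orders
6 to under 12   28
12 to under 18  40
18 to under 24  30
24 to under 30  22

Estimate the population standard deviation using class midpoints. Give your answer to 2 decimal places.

6.21

Midpoints: 9, 15, 21, 27
n = 120, Σfm = 2076, mean = 17.3000
Σfm² = 40536
Σf(m − x̄)² = Σfm² − (Σfm)²/n = 40536 − 2076²/120 = 4621.2000
Population variance = 4621.2000 / 120 = 38.5100
Standard deviation = √38.5100 = 6.2056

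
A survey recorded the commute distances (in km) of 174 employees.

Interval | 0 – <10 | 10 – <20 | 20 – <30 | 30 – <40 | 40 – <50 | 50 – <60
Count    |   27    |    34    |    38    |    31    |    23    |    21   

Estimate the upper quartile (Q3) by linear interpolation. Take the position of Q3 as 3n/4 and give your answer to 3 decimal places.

Cumulative frequencies: 27, 61, 99, 130, 153, 174
n = 174; position = 3n/4 = 130.5.
This falls in the class 40 – <50: L = 40, F = 130, f = 23, h = 10.
Upper quartile ≈ 40 + ((130.5 − 130) / 23) × 10 = 40.2174

40.217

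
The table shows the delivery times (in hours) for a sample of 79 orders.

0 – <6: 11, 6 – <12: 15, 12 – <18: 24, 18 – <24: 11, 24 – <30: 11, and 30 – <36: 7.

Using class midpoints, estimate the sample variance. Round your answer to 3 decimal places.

80.004

Midpoints: 3, 9, 15, 21, 27, 33
n = 79, Σfm = 1287, mean = 16.2911
Σfm² = 27207
Σf(m − x̄)² = Σfm² − (Σfm)²/n = 27207 − 1287²/79 = 6240.3038
Sample variance = 6240.3038 / 78 = 80.0039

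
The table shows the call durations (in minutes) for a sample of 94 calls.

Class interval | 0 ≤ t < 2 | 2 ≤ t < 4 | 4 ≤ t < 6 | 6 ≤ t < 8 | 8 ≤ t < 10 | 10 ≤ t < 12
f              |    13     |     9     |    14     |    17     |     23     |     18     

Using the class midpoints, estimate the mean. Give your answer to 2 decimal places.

6.74

Midpoints: 1, 3, 5, 7, 9, 11
Σfm = 13×1 + 9×3 + 14×5 + 17×7 + 23×9 + 18×11 = 634
n = Σf = 94
Mean = 634 / 94 = 6.7447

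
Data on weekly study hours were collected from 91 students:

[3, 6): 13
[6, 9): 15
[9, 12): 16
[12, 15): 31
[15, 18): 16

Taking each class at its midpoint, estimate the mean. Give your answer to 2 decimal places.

Midpoints: 4.5, 7.5, 10.5, 13.5, 16.5
Σfm = 13×4.5 + 15×7.5 + 16×10.5 + 31×13.5 + 16×16.5 = 1021.5
n = Σf = 91
Mean = 1021.5 / 91 = 11.2253

11.23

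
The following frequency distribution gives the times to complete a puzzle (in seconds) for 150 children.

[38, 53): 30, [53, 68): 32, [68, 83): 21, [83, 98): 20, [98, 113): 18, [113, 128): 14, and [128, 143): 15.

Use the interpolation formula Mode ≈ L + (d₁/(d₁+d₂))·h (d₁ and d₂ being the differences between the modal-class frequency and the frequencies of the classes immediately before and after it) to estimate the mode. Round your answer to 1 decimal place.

Modal class: [53, 68) (highest frequency 32).
d₁ = 32 − 30 = 2, d₂ = 32 − 21 = 11
Mode ≈ 53 + (2/(2+11)) × 15 = 53 + 2.3077 = 55.3077

55.3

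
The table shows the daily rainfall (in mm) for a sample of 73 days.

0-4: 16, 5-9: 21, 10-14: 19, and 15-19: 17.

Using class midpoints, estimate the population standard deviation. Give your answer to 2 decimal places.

5.37

Midpoints: 2, 7, 12, 17
n = 73, Σfm = 696, mean = 9.5342
Σfm² = 8742
Σf(m − x̄)² = Σfm² − (Σfm)²/n = 8742 − 696²/73 = 2106.1644
Population variance = 2106.1644 / 73 = 28.8516
Standard deviation = √28.8516 = 5.3714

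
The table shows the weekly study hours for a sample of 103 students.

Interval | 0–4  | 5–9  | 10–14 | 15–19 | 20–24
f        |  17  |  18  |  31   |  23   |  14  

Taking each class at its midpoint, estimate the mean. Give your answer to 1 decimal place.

Midpoints: 2, 7, 12, 17, 22
Σfm = 17×2 + 18×7 + 31×12 + 23×17 + 14×22 = 1231
n = Σf = 103
Mean = 1231 / 103 = 11.9515

12.0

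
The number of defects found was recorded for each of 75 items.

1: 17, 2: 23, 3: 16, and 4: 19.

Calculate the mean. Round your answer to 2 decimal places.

2.49

Values: 1, 2, 3, 4
Σfx = 17×1 + 23×2 + 16×3 + 19×4 = 187
n = Σf = 75
Mean = 187 / 75 = 2.4933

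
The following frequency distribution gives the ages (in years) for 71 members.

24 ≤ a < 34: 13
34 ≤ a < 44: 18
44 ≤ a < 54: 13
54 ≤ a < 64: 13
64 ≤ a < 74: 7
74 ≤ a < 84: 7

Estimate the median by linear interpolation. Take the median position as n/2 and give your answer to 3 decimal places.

47.462

Cumulative frequencies: 13, 31, 44, 57, 64, 71
n = 71; position = n/2 = 35.5.
This falls in the class 44 ≤ a < 54: L = 44, F = 31, f = 13, h = 10.
Median ≈ 44 + ((35.5 − 31) / 13) × 10 = 47.4615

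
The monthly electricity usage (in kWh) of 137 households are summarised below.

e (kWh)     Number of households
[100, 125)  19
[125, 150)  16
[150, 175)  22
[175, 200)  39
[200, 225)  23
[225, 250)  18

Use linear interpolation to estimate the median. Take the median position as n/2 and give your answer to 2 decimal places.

Cumulative frequencies: 19, 35, 57, 96, 119, 137
n = 137; position = n/2 = 68.5.
This falls in the class [175, 200): L = 175, F = 57, f = 39, h = 25.
Median ≈ 175 + ((68.5 − 57) / 39) × 25 = 182.3718

182.37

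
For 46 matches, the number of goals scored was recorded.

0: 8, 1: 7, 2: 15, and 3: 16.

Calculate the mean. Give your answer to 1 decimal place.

Values: 0, 1, 2, 3
Σfx = 8×0 + 7×1 + 15×2 + 16×3 = 85
n = Σf = 46
Mean = 85 / 46 = 1.8478

1.8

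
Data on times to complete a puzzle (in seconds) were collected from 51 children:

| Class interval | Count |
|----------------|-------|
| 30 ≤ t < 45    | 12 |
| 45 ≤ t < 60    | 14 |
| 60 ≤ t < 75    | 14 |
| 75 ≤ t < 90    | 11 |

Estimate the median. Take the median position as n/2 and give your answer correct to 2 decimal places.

Cumulative frequencies: 12, 26, 40, 51
n = 51; position = n/2 = 25.5.
This falls in the class 45 ≤ t < 60: L = 45, F = 12, f = 14, h = 15.
Median ≈ 45 + ((25.5 − 12) / 14) × 15 = 59.4643

59.46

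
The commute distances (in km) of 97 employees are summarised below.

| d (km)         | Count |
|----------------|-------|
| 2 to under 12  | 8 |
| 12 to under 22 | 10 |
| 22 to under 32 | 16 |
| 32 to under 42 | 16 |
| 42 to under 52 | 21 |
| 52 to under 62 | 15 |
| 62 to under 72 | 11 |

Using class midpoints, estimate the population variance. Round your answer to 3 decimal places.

311.404

Midpoints: 7, 17, 27, 37, 47, 57, 67
n = 97, Σfm = 3829, mean = 39.4742
Σfm² = 181353
Σf(m − x̄)² = Σfm² − (Σfm)²/n = 181353 − 3829²/97 = 30206.1856
Population variance = 30206.1856 / 97 = 311.4040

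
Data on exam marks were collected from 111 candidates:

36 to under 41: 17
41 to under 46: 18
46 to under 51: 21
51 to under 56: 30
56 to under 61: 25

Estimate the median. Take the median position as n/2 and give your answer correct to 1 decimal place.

Cumulative frequencies: 17, 35, 56, 86, 111
n = 111; position = n/2 = 55.5.
This falls in the class 46 to under 51: L = 46, F = 35, f = 21, h = 5.
Median ≈ 46 + ((55.5 − 35) / 21) × 5 = 50.8810

50.9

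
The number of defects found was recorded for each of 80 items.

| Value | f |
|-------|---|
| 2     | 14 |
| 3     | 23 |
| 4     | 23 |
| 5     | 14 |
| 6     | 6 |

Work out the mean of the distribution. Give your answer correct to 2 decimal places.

Values: 2, 3, 4, 5, 6
Σfx = 14×2 + 23×3 + 23×4 + 14×5 + 6×6 = 295
n = Σf = 80
Mean = 295 / 80 = 3.6875

3.69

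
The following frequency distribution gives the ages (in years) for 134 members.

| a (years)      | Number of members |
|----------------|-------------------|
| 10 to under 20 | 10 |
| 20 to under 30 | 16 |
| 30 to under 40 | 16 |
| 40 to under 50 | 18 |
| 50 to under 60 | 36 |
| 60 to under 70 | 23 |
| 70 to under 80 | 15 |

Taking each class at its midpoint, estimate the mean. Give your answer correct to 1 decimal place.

48.7

Midpoints: 15, 25, 35, 45, 55, 65, 75
Σfm = 10×15 + 16×25 + 16×35 + 18×45 + 36×55 + 23×65 + 15×75 = 6520
n = Σf = 134
Mean = 6520 / 134 = 48.6567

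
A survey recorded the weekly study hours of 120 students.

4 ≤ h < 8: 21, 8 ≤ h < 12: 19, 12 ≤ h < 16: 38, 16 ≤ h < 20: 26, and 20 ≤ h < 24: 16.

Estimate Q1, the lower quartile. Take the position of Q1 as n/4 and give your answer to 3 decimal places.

Cumulative frequencies: 21, 40, 78, 104, 120
n = 120; position = n/4 = 30.
This falls in the class 8 ≤ h < 12: L = 8, F = 21, f = 19, h = 4.
Lower quartile ≈ 8 + ((30 − 21) / 19) × 4 = 9.8947

9.895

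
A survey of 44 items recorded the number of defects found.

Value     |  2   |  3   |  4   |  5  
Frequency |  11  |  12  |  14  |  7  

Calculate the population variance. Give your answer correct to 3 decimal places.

Values: 2, 3, 4, 5
n = 44, Σfx = 149, mean = 3.3864
Σfx² = 551
Σf(x − x̄)² = Σfx² − (Σfx)²/n = 551 − 149²/44 = 46.4318
Population variance = 46.4318 / 44 = 1.0553

1.055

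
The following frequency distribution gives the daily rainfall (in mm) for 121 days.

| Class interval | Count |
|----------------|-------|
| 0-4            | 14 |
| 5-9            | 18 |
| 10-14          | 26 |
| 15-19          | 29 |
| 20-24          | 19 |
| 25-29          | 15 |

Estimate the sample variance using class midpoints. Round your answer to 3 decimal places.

57.917

Midpoints: 2, 7, 12, 17, 22, 27
n = 121, Σfm = 1782, mean = 14.7273
Σfm² = 33194
Σf(m − x̄)² = Σfm² − (Σfm)²/n = 33194 − 1782²/121 = 6950.0000
Sample variance = 6950.0000 / 120 = 57.9167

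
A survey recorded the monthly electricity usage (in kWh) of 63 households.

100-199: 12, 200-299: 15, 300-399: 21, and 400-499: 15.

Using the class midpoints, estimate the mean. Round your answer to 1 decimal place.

Midpoints: 149.5, 249.5, 349.5, 449.5
Σfm = 12×149.5 + 15×249.5 + 21×349.5 + 15×449.5 = 19618.5
n = Σf = 63
Mean = 19618.5 / 63 = 311.4048

311.4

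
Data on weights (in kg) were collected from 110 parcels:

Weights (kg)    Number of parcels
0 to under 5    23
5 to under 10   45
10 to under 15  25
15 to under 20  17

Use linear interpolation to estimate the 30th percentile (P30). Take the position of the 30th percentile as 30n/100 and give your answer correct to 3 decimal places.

Cumulative frequencies: 23, 68, 93, 110
n = 110; position = 30n/100 = 33.
This falls in the class 5 to under 10: L = 5, F = 23, f = 45, h = 5.
30th percentile ≈ 5 + ((33 − 23) / 45) × 5 = 6.1111

6.111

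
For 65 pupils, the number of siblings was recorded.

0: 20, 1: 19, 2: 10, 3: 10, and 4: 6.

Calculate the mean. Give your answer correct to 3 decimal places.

Values: 0, 1, 2, 3, 4
Σfx = 20×0 + 19×1 + 10×2 + 10×3 + 6×4 = 93
n = Σf = 65
Mean = 93 / 65 = 1.4308

1.431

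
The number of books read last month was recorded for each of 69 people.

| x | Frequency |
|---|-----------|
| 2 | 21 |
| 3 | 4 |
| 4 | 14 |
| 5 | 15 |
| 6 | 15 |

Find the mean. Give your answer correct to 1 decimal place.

4.0

Values: 2, 3, 4, 5, 6
Σfx = 21×2 + 4×3 + 14×4 + 15×5 + 15×6 = 275
n = Σf = 69
Mean = 275 / 69 = 3.9855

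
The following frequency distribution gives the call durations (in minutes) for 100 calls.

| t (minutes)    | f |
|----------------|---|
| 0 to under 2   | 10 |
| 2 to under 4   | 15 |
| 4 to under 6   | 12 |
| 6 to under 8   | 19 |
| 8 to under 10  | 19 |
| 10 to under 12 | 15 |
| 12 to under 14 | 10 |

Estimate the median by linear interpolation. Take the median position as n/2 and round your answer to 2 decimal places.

Cumulative frequencies: 10, 25, 37, 56, 75, 90, 100
n = 100; position = n/2 = 50.
This falls in the class 6 to under 8: L = 6, F = 37, f = 19, h = 2.
Median ≈ 6 + ((50 − 37) / 19) × 2 = 7.3684

7.37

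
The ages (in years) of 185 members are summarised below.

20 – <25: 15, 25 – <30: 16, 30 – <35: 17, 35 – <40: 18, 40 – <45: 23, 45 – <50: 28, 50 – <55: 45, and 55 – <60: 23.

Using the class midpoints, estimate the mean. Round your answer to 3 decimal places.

Midpoints: 22.5, 27.5, 32.5, 37.5, 42.5, 47.5, 52.5, 57.5
Σfm = 15×22.5 + 16×27.5 + 17×32.5 + 18×37.5 + 23×42.5 + 28×47.5 + 45×52.5 + 23×57.5 = 7997.5
n = Σf = 185
Mean = 7997.5 / 185 = 43.2297

43.230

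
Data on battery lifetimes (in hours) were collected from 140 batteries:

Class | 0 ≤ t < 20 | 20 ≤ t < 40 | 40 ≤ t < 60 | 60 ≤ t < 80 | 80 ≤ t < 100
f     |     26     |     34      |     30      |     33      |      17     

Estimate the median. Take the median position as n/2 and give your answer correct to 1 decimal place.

Cumulative frequencies: 26, 60, 90, 123, 140
n = 140; position = n/2 = 70.
This falls in the class 40 ≤ t < 60: L = 40, F = 60, f = 30, h = 20.
Median ≈ 40 + ((70 − 60) / 30) × 20 = 46.6667

46.7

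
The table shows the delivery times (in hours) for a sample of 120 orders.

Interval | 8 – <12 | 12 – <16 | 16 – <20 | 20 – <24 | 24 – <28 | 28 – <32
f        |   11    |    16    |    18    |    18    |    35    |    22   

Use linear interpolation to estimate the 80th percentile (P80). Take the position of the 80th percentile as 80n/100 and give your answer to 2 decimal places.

27.77

Cumulative frequencies: 11, 27, 45, 63, 98, 120
n = 120; position = 80n/100 = 96.
This falls in the class 24 – <28: L = 24, F = 63, f = 35, h = 4.
80th percentile ≈ 24 + ((96 − 63) / 35) × 4 = 27.7714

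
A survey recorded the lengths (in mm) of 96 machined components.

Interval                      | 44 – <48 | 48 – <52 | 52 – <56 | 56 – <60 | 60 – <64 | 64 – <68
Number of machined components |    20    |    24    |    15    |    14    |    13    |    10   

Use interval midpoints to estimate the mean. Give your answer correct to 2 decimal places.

Midpoints: 46, 50, 54, 58, 62, 66
Σfm = 20×46 + 24×50 + 15×54 + 14×58 + 13×62 + 10×66 = 5208
n = Σf = 96
Mean = 5208 / 96 = 54.2500

54.25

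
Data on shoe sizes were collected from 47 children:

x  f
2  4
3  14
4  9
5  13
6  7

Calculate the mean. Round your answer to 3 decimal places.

4.106

Values: 2, 3, 4, 5, 6
Σfx = 4×2 + 14×3 + 9×4 + 13×5 + 7×6 = 193
n = Σf = 47
Mean = 193 / 47 = 4.1064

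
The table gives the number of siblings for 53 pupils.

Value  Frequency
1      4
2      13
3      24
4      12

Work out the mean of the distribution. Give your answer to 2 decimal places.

2.83

Values: 1, 2, 3, 4
Σfx = 4×1 + 13×2 + 24×3 + 12×4 = 150
n = Σf = 53
Mean = 150 / 53 = 2.8302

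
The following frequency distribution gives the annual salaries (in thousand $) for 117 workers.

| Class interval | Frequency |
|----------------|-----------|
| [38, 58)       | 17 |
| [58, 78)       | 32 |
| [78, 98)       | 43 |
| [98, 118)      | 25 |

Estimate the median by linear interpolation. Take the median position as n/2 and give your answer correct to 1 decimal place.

82.4

Cumulative frequencies: 17, 49, 92, 117
n = 117; position = n/2 = 58.5.
This falls in the class [78, 98): L = 78, F = 49, f = 43, h = 20.
Median ≈ 78 + ((58.5 − 49) / 43) × 20 = 82.4186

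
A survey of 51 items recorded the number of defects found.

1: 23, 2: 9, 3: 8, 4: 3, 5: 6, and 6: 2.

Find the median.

2

Cumulative frequencies: 23, 32, 40, 43, 49, 51
n = 51, so the median is the value in position (n+1)/2 = 26.
Position 26 falls at value 2.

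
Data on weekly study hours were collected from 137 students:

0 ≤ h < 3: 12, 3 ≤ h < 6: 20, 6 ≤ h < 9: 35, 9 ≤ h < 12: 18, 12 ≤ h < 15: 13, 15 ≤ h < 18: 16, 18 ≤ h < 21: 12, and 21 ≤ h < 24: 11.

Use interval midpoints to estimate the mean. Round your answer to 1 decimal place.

10.8

Midpoints: 1.5, 4.5, 7.5, 10.5, 13.5, 16.5, 19.5, 22.5
Σfm = 12×1.5 + 20×4.5 + 35×7.5 + 18×10.5 + 13×13.5 + 16×16.5 + 12×19.5 + 11×22.5 = 1480.5
n = Σf = 137
Mean = 1480.5 / 137 = 10.8066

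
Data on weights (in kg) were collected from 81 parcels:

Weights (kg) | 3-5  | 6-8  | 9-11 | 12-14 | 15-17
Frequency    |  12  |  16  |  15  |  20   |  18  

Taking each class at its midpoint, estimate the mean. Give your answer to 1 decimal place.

10.6

Midpoints: 4, 7, 10, 13, 16
Σfm = 12×4 + 16×7 + 15×10 + 20×13 + 18×16 = 858
n = Σf = 81
Mean = 858 / 81 = 10.5926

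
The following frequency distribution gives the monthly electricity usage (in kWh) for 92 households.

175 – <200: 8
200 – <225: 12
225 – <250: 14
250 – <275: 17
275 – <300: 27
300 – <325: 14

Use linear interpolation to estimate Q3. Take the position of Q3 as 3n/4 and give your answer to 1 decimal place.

291.7

Cumulative frequencies: 8, 20, 34, 51, 78, 92
n = 92; position = 3n/4 = 69.
This falls in the class 275 – <300: L = 275, F = 51, f = 27, h = 25.
Upper quartile ≈ 275 + ((69 − 51) / 27) × 25 = 291.6667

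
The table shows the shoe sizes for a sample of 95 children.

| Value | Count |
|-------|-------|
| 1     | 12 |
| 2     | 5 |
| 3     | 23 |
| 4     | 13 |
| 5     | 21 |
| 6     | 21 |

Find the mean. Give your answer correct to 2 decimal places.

3.94

Values: 1, 2, 3, 4, 5, 6
Σfx = 12×1 + 5×2 + 23×3 + 13×4 + 21×5 + 21×6 = 374
n = Σf = 95
Mean = 374 / 95 = 3.9368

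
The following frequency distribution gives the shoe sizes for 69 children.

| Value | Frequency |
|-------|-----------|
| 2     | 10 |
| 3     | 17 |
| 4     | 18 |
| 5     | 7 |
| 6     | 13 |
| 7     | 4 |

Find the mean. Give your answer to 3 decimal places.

Values: 2, 3, 4, 5, 6, 7
Σfx = 10×2 + 17×3 + 18×4 + 7×5 + 13×6 + 4×7 = 284
n = Σf = 69
Mean = 284 / 69 = 4.1159

4.116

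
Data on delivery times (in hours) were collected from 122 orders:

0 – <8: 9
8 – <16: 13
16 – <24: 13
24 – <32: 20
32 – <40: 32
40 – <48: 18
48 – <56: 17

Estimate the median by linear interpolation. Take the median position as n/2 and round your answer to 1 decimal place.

33.5

Cumulative frequencies: 9, 22, 35, 55, 87, 105, 122
n = 122; position = n/2 = 61.
This falls in the class 32 – <40: L = 32, F = 55, f = 32, h = 8.
Median ≈ 32 + ((61 − 55) / 32) × 8 = 33.5000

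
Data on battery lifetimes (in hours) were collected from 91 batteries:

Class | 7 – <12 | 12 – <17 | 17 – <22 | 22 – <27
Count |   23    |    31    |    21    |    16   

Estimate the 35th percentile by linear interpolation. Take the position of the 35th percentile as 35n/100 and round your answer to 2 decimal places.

13.43

Cumulative frequencies: 23, 54, 75, 91
n = 91; position = 35n/100 = 31.85.
This falls in the class 12 – <17: L = 12, F = 23, f = 31, h = 5.
35th percentile ≈ 12 + ((31.85 − 23) / 31) × 5 = 13.4274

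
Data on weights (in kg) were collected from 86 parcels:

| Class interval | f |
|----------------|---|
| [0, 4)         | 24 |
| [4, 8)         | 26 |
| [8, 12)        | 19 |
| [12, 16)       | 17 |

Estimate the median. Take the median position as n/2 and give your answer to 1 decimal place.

Cumulative frequencies: 24, 50, 69, 86
n = 86; position = n/2 = 43.
This falls in the class [4, 8): L = 4, F = 24, f = 26, h = 4.
Median ≈ 4 + ((43 − 24) / 26) × 4 = 6.9231

6.9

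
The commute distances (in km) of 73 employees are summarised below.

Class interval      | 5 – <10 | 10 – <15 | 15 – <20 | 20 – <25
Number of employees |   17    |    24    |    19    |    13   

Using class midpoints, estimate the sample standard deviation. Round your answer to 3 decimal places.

5.179

Midpoints: 7.5, 12.5, 17.5, 22.5
n = 73, Σfm = 1052.5, mean = 14.4178
Σfm² = 17106.25
Σf(m − x̄)² = Σfm² − (Σfm)²/n = 17106.25 − 1052.5²/73 = 1931.5068
Sample variance = 1931.5068 / 72 = 26.8265
Standard deviation = √26.8265 = 5.1794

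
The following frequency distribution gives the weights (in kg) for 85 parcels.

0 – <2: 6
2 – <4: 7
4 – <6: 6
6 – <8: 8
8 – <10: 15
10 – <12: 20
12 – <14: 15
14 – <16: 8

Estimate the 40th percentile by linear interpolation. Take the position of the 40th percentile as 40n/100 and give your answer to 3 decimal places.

Cumulative frequencies: 6, 13, 19, 27, 42, 62, 77, 85
n = 85; position = 40n/100 = 34.
This falls in the class 8 – <10: L = 8, F = 27, f = 15, h = 2.
40th percentile ≈ 8 + ((34 − 27) / 15) × 2 = 8.9333

8.933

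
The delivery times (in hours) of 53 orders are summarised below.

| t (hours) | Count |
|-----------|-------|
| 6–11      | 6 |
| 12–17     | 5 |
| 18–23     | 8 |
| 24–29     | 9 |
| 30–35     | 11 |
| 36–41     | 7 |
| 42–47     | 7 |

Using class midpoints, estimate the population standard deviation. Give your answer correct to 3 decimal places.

Midpoints: 8.5, 14.5, 20.5, 26.5, 32.5, 38.5, 44.5
n = 53, Σfm = 1464.5, mean = 27.6321
Σfm² = 47023.25
Σf(m − x̄)² = Σfm² − (Σfm)²/n = 47023.25 − 1464.5²/53 = 6556.0755
Population variance = 6556.0755 / 53 = 123.6995
Standard deviation = √123.6995 = 11.1220

11.122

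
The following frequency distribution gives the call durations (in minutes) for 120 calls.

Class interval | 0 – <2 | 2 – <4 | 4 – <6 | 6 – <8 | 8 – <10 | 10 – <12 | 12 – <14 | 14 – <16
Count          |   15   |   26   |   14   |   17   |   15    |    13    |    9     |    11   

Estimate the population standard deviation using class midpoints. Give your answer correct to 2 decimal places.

Midpoints: 1, 3, 5, 7, 9, 11, 13, 15
n = 120, Σfm = 842, mean = 7.0167
Σfm² = 8216
Σf(m − x̄)² = Σfm² − (Σfm)²/n = 8216 − 842²/120 = 2307.9667
Population variance = 2307.9667 / 120 = 19.2331
Standard deviation = √19.2331 = 4.3856

4.39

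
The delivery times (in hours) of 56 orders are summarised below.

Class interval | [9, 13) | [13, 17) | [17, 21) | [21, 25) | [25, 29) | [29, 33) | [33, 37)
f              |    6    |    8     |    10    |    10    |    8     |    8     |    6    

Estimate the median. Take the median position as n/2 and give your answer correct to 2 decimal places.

Cumulative frequencies: 6, 14, 24, 34, 42, 50, 56
n = 56; position = n/2 = 28.
This falls in the class [21, 25): L = 21, F = 24, f = 10, h = 4.
Median ≈ 21 + ((28 − 24) / 10) × 4 = 22.6000

22.60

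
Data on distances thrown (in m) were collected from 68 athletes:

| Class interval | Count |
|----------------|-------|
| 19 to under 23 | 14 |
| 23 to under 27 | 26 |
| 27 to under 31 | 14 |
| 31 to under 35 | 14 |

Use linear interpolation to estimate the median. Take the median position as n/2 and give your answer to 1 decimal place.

Cumulative frequencies: 14, 40, 54, 68
n = 68; position = n/2 = 34.
This falls in the class 23 to under 27: L = 23, F = 14, f = 26, h = 4.
Median ≈ 23 + ((34 − 14) / 26) × 4 = 26.0769

26.1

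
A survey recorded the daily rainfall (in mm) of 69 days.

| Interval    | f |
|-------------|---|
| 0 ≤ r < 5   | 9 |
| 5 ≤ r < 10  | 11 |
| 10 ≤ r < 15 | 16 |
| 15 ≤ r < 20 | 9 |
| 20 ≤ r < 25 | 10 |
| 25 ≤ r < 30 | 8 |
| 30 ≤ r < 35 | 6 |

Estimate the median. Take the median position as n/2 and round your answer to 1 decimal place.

14.5

Cumulative frequencies: 9, 20, 36, 45, 55, 63, 69
n = 69; position = n/2 = 34.5.
This falls in the class 10 ≤ r < 15: L = 10, F = 20, f = 16, h = 5.
Median ≈ 10 + ((34.5 − 20) / 16) × 5 = 14.5312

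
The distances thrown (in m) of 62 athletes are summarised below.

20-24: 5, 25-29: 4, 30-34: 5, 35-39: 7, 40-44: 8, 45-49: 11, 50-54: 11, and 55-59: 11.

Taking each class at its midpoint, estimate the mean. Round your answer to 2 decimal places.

43.37

Midpoints: 22, 27, 32, 37, 42, 47, 52, 57
Σfm = 5×22 + 4×27 + 5×32 + 7×37 + 8×42 + 11×47 + 11×52 + 11×57 = 2689
n = Σf = 62
Mean = 2689 / 62 = 43.3710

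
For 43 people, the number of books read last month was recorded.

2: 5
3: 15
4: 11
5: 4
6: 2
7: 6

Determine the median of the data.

Cumulative frequencies: 5, 20, 31, 35, 37, 43
n = 43, so the median is the value in position (n+1)/2 = 22.
Position 22 falls at value 4.

4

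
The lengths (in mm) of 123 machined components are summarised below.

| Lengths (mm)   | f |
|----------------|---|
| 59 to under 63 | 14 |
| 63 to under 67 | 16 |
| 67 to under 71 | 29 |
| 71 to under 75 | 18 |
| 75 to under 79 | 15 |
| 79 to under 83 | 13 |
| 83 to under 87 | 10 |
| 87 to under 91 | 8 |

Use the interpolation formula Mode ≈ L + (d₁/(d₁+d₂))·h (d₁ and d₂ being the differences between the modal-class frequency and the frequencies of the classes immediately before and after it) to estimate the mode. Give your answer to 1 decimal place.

Modal class: 67 to under 71 (highest frequency 29).
d₁ = 29 − 16 = 13, d₂ = 29 − 18 = 11
Mode ≈ 67 + (13/(13+11)) × 4 = 67 + 2.1667 = 69.1667

69.2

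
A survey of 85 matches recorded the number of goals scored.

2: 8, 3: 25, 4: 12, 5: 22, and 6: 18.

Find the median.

Cumulative frequencies: 8, 33, 45, 67, 85
n = 85, so the median is the value in position (n+1)/2 = 43.
Position 43 falls at value 4.

4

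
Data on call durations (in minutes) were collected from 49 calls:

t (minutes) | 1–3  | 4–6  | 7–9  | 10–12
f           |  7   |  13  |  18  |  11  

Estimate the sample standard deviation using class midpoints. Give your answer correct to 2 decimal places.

Midpoints: 2, 5, 8, 11
n = 49, Σfm = 344, mean = 7.0204
Σfm² = 2836
Σf(m − x̄)² = Σfm² − (Σfm)²/n = 2836 − 344²/49 = 420.9796
Sample variance = 420.9796 / 48 = 8.7704
Standard deviation = √8.7704 = 2.9615

2.96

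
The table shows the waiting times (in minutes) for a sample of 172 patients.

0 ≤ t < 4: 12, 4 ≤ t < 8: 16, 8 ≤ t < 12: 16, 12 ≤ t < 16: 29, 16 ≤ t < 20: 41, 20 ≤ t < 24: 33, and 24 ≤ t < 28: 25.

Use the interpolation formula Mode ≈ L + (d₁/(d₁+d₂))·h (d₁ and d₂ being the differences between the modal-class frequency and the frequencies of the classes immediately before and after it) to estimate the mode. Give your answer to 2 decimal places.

Modal class: 16 ≤ t < 20 (highest frequency 41).
d₁ = 41 − 29 = 12, d₂ = 41 − 33 = 8
Mode ≈ 16 + (12/(12+8)) × 4 = 16 + 2.4000 = 18.4000

18.40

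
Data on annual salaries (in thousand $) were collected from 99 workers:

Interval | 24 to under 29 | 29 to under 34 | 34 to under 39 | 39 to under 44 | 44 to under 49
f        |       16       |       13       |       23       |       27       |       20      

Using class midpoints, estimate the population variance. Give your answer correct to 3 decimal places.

Midpoints: 26.5, 31.5, 36.5, 41.5, 46.5
n = 99, Σfm = 3723.5, mean = 37.6111
Σfm² = 144522.75
Σf(m − x̄)² = Σfm² − (Σfm)²/n = 144522.75 − 3723.5²/99 = 4477.7778
Population variance = 4477.7778 / 99 = 45.2301

45.230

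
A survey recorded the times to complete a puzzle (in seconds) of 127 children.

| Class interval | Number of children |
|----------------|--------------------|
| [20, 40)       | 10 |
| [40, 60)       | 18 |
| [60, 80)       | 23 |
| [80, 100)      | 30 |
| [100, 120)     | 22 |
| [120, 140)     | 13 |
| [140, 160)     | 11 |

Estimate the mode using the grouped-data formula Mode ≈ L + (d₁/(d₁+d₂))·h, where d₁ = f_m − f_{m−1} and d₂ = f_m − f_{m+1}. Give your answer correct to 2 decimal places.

Modal class: [80, 100) (highest frequency 30).
d₁ = 30 − 23 = 7, d₂ = 30 − 22 = 8
Mode ≈ 80 + (7/(7+8)) × 20 = 80 + 9.3333 = 89.3333

89.33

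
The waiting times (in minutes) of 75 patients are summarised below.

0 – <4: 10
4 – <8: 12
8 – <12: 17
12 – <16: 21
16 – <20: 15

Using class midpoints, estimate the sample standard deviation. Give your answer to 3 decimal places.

Midpoints: 2, 6, 10, 14, 18
n = 75, Σfm = 826, mean = 11.0133
Σfm² = 11148
Σf(m − x̄)² = Σfm² − (Σfm)²/n = 11148 − 826²/75 = 2050.9867
Sample variance = 2050.9867 / 74 = 27.7160
Standard deviation = √27.7160 = 5.2646

5.265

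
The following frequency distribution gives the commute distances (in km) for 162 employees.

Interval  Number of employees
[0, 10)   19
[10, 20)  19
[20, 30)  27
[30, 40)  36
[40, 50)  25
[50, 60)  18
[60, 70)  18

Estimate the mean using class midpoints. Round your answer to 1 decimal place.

Midpoints: 5, 15, 25, 35, 45, 55, 65
Σfm = 19×5 + 19×15 + 27×25 + 36×35 + 25×45 + 18×55 + 18×65 = 5600
n = Σf = 162
Mean = 5600 / 162 = 34.5679

34.6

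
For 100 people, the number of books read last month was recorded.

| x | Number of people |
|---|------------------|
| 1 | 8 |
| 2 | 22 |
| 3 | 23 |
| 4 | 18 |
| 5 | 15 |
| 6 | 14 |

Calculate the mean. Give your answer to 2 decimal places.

3.52

Values: 1, 2, 3, 4, 5, 6
Σfx = 8×1 + 22×2 + 23×3 + 18×4 + 15×5 + 14×6 = 352
n = Σf = 100
Mean = 352 / 100 = 3.5200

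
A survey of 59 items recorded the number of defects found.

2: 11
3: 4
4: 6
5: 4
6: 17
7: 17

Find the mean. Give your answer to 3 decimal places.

Values: 2, 3, 4, 5, 6, 7
Σfx = 11×2 + 4×3 + 6×4 + 4×5 + 17×6 + 17×7 = 299
n = Σf = 59
Mean = 299 / 59 = 5.0678

5.068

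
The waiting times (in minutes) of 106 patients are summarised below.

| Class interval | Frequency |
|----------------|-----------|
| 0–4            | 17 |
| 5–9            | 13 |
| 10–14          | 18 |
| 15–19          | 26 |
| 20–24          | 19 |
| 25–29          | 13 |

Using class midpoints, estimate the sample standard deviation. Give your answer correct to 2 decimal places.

8.02

Midpoints: 2, 7, 12, 17, 22, 27
n = 106, Σfm = 1552, mean = 14.6415
Σfm² = 29484
Σf(m − x̄)² = Σfm² − (Σfm)²/n = 29484 − 1552²/106 = 6760.3774
Sample variance = 6760.3774 / 105 = 64.3845
Standard deviation = √64.3845 = 8.0240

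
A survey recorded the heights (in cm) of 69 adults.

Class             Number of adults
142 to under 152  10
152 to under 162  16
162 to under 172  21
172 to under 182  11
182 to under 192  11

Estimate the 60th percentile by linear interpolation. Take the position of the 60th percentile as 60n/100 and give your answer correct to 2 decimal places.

Cumulative frequencies: 10, 26, 47, 58, 69
n = 69; position = 60n/100 = 41.4.
This falls in the class 162 to under 172: L = 162, F = 26, f = 21, h = 10.
60th percentile ≈ 162 + ((41.4 − 26) / 21) × 10 = 169.3333

169.33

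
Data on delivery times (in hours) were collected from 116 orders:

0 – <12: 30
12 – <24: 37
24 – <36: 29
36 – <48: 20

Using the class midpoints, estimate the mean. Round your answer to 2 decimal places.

Midpoints: 6, 18, 30, 42
Σfm = 30×6 + 37×18 + 29×30 + 20×42 = 2556
n = Σf = 116
Mean = 2556 / 116 = 22.0345

22.03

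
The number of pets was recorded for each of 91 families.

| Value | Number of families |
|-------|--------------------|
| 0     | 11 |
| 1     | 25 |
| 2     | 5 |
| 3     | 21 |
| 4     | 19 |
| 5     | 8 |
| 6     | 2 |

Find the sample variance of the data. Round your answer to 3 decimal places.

Values: 0, 1, 2, 3, 4, 5, 6
n = 91, Σfx = 226, mean = 2.4835
Σfx² = 810
Σf(x − x̄)² = Σfx² − (Σfx)²/n = 810 − 226²/91 = 248.7253
Sample variance = 248.7253 / 90 = 2.7636

2.764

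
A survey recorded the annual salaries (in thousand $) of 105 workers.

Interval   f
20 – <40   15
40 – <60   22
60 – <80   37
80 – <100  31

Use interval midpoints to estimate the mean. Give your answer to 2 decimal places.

Midpoints: 30, 50, 70, 90
Σfm = 15×30 + 22×50 + 37×70 + 31×90 = 6930
n = Σf = 105
Mean = 6930 / 105 = 66.0000

66.00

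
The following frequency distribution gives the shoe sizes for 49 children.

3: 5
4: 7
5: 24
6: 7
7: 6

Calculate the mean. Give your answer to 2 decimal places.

Values: 3, 4, 5, 6, 7
Σfx = 5×3 + 7×4 + 24×5 + 7×6 + 6×7 = 247
n = Σf = 49
Mean = 247 / 49 = 5.0408

5.04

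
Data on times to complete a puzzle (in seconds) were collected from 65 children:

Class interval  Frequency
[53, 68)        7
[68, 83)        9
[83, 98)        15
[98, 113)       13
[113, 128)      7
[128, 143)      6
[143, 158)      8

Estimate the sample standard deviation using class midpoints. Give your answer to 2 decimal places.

27.50

Midpoints: 60.5, 75.5, 90.5, 105.5, 120.5, 135.5, 150.5
n = 65, Σfm = 6692.5, mean = 102.9615
Σfm² = 737476.25
Σf(m − x̄)² = Σfm² − (Σfm)²/n = 737476.25 − 6692.5²/65 = 48406.1538
Sample variance = 48406.1538 / 64 = 756.3462
Standard deviation = √756.3462 = 27.5017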